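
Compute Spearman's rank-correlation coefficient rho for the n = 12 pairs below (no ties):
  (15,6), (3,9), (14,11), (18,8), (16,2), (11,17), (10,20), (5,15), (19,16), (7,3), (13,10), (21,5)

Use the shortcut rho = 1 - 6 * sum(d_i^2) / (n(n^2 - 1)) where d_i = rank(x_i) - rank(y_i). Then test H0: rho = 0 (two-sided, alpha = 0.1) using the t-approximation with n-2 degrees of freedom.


Step 1: Rank x and y separately (midranks; no ties here).
rank(x): 15->8, 3->1, 14->7, 18->10, 16->9, 11->5, 10->4, 5->2, 19->11, 7->3, 13->6, 21->12
rank(y): 6->4, 9->6, 11->8, 8->5, 2->1, 17->11, 20->12, 15->9, 16->10, 3->2, 10->7, 5->3
Step 2: d_i = R_x(i) - R_y(i); compute d_i^2.
  (8-4)^2=16, (1-6)^2=25, (7-8)^2=1, (10-5)^2=25, (9-1)^2=64, (5-11)^2=36, (4-12)^2=64, (2-9)^2=49, (11-10)^2=1, (3-2)^2=1, (6-7)^2=1, (12-3)^2=81
sum(d^2) = 364.
Step 3: rho = 1 - 6*364 / (12*(12^2 - 1)) = 1 - 2184/1716 = -0.272727.
Step 4: Under H0, t = rho * sqrt((n-2)/(1-rho^2)) = -0.8964 ~ t(10).
Step 5: Two-sided p-value from the t-distribution with 10 df = 0.391097.
Step 6: alpha = 0.1. fail to reject H0.

rho = -0.2727, p = 0.391097, fail to reject H0 at alpha = 0.1.


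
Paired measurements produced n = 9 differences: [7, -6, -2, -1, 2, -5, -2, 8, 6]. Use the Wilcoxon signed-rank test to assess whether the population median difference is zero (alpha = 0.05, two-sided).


Step 1: Drop any zero differences (none here) and take |d_i|.
|d| = [7, 6, 2, 1, 2, 5, 2, 8, 6]
Step 2: Midrank |d_i| (ties get averaged ranks).
ranks: |7|->8, |6|->6.5, |2|->3, |1|->1, |2|->3, |5|->5, |2|->3, |8|->9, |6|->6.5
Step 3: Attach original signs; sum ranks with positive sign and with negative sign.
W+ = 8 + 3 + 9 + 6.5 = 26.5
W- = 6.5 + 3 + 1 + 5 + 3 = 18.5
(Check: W+ + W- = 45 should equal n(n+1)/2 = 45.)
Step 4: Test statistic W = min(W+, W-) = 18.5.
Step 5: Ties in |d|, so use the tie-corrected normal approximation.
        E[W] = n(n+1)/4 = 9*10/4 = 22.5.
        Tie groups: |d|=2 (t=3), |d|=6 (t=2); sum(t^3 - t) = 30.
        Var[W] = n(n+1)(2n+1)/24 - sum(t^3-t)/48 = 1710/24 - 30/48 = 70.625.
        z = (W - E[W]) / sqrt(Var[W]) = (18.5 - 22.5) / 8.4039 = -0.4760.
        Two-sided p = 2*Phi(z) = 0.634095.
Step 6: alpha = 0.05. fail to reject H0.

W+ = 26.5, W- = 18.5, W = min = 18.5, p = 0.634095, fail to reject H0.


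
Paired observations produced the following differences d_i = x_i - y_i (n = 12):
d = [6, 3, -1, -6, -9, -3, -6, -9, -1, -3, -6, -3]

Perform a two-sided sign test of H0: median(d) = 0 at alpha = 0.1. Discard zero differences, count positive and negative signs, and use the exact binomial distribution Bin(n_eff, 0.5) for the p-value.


Step 1: Discard zero differences. Original n = 12; n_eff = number of nonzero differences = 12.
Nonzero differences (with sign): +6, +3, -1, -6, -9, -3, -6, -9, -1, -3, -6, -3
Step 2: Count signs: positive = 2, negative = 10.
Step 3: Under H0: P(positive) = 0.5, so the number of positives S ~ Bin(12, 0.5).
Step 4: Two-sided exact p-value = sum of Bin(12,0.5) probabilities at or below the observed probability = 0.038574.
Step 5: alpha = 0.1. reject H0.

n_eff = 12, pos = 2, neg = 10, p = 0.038574, reject H0.


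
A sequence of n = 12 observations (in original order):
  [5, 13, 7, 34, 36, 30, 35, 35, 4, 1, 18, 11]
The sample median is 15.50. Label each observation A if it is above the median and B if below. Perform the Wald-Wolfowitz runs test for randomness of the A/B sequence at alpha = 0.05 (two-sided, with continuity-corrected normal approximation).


Step 1: Compute median = 15.50; label A = above, B = below.
Labels in order: BBBAAAAABBAB  (n_A = 6, n_B = 6)
Step 2: Count runs R = 5.
Step 3: Under H0 (random ordering), E[R] = 2*n_A*n_B/(n_A+n_B) + 1 = 2*6*6/12 + 1 = 7.0000.
        Var[R] = 2*n_A*n_B*(2*n_A*n_B - n_A - n_B) / ((n_A+n_B)^2 * (n_A+n_B-1)) = 4320/1584 = 2.7273.
        SD[R] = 1.6514.
Step 4: Continuity-corrected z = (R + 0.5 - E[R]) / SD[R] = (5 + 0.5 - 7.0000) / 1.6514 = -0.9083.
Step 5: Two-sided p-value via normal approximation = 2*(1 - Phi(|z|)) = 0.363722.
Step 6: alpha = 0.05. fail to reject H0.

R = 5, z = -0.9083, p = 0.363722, fail to reject H0.


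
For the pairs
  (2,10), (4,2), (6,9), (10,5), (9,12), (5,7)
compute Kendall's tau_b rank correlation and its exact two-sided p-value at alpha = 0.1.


Step 1: Enumerate the 15 unordered pairs (i,j) with i<j and classify each by sign(x_j-x_i) * sign(y_j-y_i).
  (1,2):dx=+2,dy=-8->D; (1,3):dx=+4,dy=-1->D; (1,4):dx=+8,dy=-5->D; (1,5):dx=+7,dy=+2->C
  (1,6):dx=+3,dy=-3->D; (2,3):dx=+2,dy=+7->C; (2,4):dx=+6,dy=+3->C; (2,5):dx=+5,dy=+10->C
  (2,6):dx=+1,dy=+5->C; (3,4):dx=+4,dy=-4->D; (3,5):dx=+3,dy=+3->C; (3,6):dx=-1,dy=-2->C
  (4,5):dx=-1,dy=+7->D; (4,6):dx=-5,dy=+2->D; (5,6):dx=-4,dy=-5->C
Step 2: C = 8, D = 7, total pairs = 15.
Step 3: tau = (C - D)/(n(n-1)/2) = (8 - 7)/15 = 0.066667.
Step 4: Exact two-sided p-value (enumerate n! = 720 permutations of y under H0): p = 1.000000.
Step 5: alpha = 0.1. fail to reject H0.

tau_b = 0.0667 (C=8, D=7), p = 1.000000, fail to reject H0.


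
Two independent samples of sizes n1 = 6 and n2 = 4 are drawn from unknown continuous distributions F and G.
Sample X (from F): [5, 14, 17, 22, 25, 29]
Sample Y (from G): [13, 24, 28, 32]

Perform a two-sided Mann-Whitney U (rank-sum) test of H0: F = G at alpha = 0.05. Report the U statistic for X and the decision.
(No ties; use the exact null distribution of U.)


Step 1: Combine and sort all 10 observations; assign midranks.
sorted (value, group): (5,X), (13,Y), (14,X), (17,X), (22,X), (24,Y), (25,X), (28,Y), (29,X), (32,Y)
ranks: 5->1, 13->2, 14->3, 17->4, 22->5, 24->6, 25->7, 28->8, 29->9, 32->10
Step 2: Rank sum for X: R1 = 1 + 3 + 4 + 5 + 7 + 9 = 29.
Step 3: U_X = R1 - n1(n1+1)/2 = 29 - 6*7/2 = 29 - 21 = 8.
       U_Y = n1*n2 - U_X = 24 - 8 = 16.
Step 4: No ties, so the exact null distribution of U (based on enumerating the C(10,6) = 210 equally likely rank assignments) gives the two-sided p-value.
Step 5: p-value = 0.476190; compare to alpha = 0.05. fail to reject H0.

U_X = 8, p = 0.476190, fail to reject H0 at alpha = 0.05.


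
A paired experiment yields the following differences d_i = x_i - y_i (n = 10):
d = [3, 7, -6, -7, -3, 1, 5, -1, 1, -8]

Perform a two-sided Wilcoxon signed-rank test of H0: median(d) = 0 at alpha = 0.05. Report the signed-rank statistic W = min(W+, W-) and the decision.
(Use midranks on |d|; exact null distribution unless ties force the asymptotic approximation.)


Step 1: Drop any zero differences (none here) and take |d_i|.
|d| = [3, 7, 6, 7, 3, 1, 5, 1, 1, 8]
Step 2: Midrank |d_i| (ties get averaged ranks).
ranks: |3|->4.5, |7|->8.5, |6|->7, |7|->8.5, |3|->4.5, |1|->2, |5|->6, |1|->2, |1|->2, |8|->10
Step 3: Attach original signs; sum ranks with positive sign and with negative sign.
W+ = 4.5 + 8.5 + 2 + 6 + 2 = 23
W- = 7 + 8.5 + 4.5 + 2 + 10 = 32
(Check: W+ + W- = 55 should equal n(n+1)/2 = 55.)
Step 4: Test statistic W = min(W+, W-) = 23.
Step 5: Ties in |d|, so use the tie-corrected normal approximation.
        E[W] = n(n+1)/4 = 10*11/4 = 27.5.
        Tie groups: |d|=1 (t=3), |d|=3 (t=2), |d|=7 (t=2); sum(t^3 - t) = 36.
        Var[W] = n(n+1)(2n+1)/24 - sum(t^3-t)/48 = 2310/24 - 36/48 = 95.5.
        z = (W - E[W]) / sqrt(Var[W]) = (23 - 27.5) / 9.7724 = -0.4605.
        Two-sided p = 2*Phi(z) = 0.645172.
Step 6: alpha = 0.05. fail to reject H0.

W+ = 23, W- = 32, W = min = 23, p = 0.645172, fail to reject H0.


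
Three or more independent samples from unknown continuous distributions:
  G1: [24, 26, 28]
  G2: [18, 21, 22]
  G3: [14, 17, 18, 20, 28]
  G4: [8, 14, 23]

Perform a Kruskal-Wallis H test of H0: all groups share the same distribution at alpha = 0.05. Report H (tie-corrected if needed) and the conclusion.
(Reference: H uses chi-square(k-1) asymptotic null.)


Step 1: Combine all N = 14 observations and assign midranks.
sorted (value, group, rank): (8,G4,1), (14,G3,2.5), (14,G4,2.5), (17,G3,4), (18,G2,5.5), (18,G3,5.5), (20,G3,7), (21,G2,8), (22,G2,9), (23,G4,10), (24,G1,11), (26,G1,12), (28,G1,13.5), (28,G3,13.5)
Step 2: Sum ranks within each group.
R_1 = 36.5 (n_1 = 3)
R_2 = 22.5 (n_2 = 3)
R_3 = 32.5 (n_3 = 5)
R_4 = 13.5 (n_4 = 3)
Step 3: H = 12/(N(N+1)) * sum(R_i^2/n_i) - 3(N+1)
     = 12/(14*15) * (36.5^2/3 + 22.5^2/3 + 32.5^2/5 + 13.5^2/3) - 3*15
     = 0.057143 * 884.833 - 45
     = 5.561905.
Step 4: Ties present; correction factor C = 1 - 18/(14^3 - 14) = 0.993407. Corrected H = 5.561905 / 0.993407 = 5.598820.
Step 5: Under H0, H ~ chi^2(3); p-value = 0.132846.
Step 6: alpha = 0.05. fail to reject H0.

H = 5.5988, df = 3, p = 0.132846, fail to reject H0.


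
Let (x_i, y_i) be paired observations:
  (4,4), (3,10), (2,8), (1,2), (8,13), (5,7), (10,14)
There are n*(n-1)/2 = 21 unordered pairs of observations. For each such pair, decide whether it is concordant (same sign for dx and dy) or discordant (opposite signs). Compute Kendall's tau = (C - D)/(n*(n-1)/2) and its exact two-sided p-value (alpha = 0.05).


Step 1: Enumerate the 21 unordered pairs (i,j) with i<j and classify each by sign(x_j-x_i) * sign(y_j-y_i).
  (1,2):dx=-1,dy=+6->D; (1,3):dx=-2,dy=+4->D; (1,4):dx=-3,dy=-2->C; (1,5):dx=+4,dy=+9->C
  (1,6):dx=+1,dy=+3->C; (1,7):dx=+6,dy=+10->C; (2,3):dx=-1,dy=-2->C; (2,4):dx=-2,dy=-8->C
  (2,5):dx=+5,dy=+3->C; (2,6):dx=+2,dy=-3->D; (2,7):dx=+7,dy=+4->C; (3,4):dx=-1,dy=-6->C
  (3,5):dx=+6,dy=+5->C; (3,6):dx=+3,dy=-1->D; (3,7):dx=+8,dy=+6->C; (4,5):dx=+7,dy=+11->C
  (4,6):dx=+4,dy=+5->C; (4,7):dx=+9,dy=+12->C; (5,6):dx=-3,dy=-6->C; (5,7):dx=+2,dy=+1->C
  (6,7):dx=+5,dy=+7->C
Step 2: C = 17, D = 4, total pairs = 21.
Step 3: tau = (C - D)/(n(n-1)/2) = (17 - 4)/21 = 0.619048.
Step 4: Exact two-sided p-value (enumerate n! = 5040 permutations of y under H0): p = 0.069048.
Step 5: alpha = 0.05. fail to reject H0.

tau_b = 0.6190 (C=17, D=4), p = 0.069048, fail to reject H0.


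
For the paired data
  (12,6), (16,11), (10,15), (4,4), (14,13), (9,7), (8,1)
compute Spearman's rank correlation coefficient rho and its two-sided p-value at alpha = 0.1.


Step 1: Rank x and y separately (midranks; no ties here).
rank(x): 12->5, 16->7, 10->4, 4->1, 14->6, 9->3, 8->2
rank(y): 6->3, 11->5, 15->7, 4->2, 13->6, 7->4, 1->1
Step 2: d_i = R_x(i) - R_y(i); compute d_i^2.
  (5-3)^2=4, (7-5)^2=4, (4-7)^2=9, (1-2)^2=1, (6-6)^2=0, (3-4)^2=1, (2-1)^2=1
sum(d^2) = 20.
Step 3: rho = 1 - 6*20 / (7*(7^2 - 1)) = 1 - 120/336 = 0.642857.
Step 4: Under H0, t = rho * sqrt((n-2)/(1-rho^2)) = 1.8766 ~ t(5).
Step 5: Two-sided p-value from the t-distribution with 5 df = 0.119392.
Step 6: alpha = 0.1. fail to reject H0.

rho = 0.6429, p = 0.119392, fail to reject H0 at alpha = 0.1.


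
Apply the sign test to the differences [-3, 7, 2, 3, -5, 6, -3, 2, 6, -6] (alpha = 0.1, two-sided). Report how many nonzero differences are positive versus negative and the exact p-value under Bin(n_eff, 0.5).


Step 1: Discard zero differences. Original n = 10; n_eff = number of nonzero differences = 10.
Nonzero differences (with sign): -3, +7, +2, +3, -5, +6, -3, +2, +6, -6
Step 2: Count signs: positive = 6, negative = 4.
Step 3: Under H0: P(positive) = 0.5, so the number of positives S ~ Bin(10, 0.5).
Step 4: Two-sided exact p-value = sum of Bin(10,0.5) probabilities at or below the observed probability = 0.753906.
Step 5: alpha = 0.1. fail to reject H0.

n_eff = 10, pos = 6, neg = 4, p = 0.753906, fail to reject H0.


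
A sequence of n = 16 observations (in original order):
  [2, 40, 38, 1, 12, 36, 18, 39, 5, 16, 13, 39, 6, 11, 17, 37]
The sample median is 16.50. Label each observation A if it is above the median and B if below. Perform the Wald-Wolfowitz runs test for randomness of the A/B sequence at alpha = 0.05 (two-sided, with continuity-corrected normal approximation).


Step 1: Compute median = 16.50; label A = above, B = below.
Labels in order: BAABBAAABBBABBAA  (n_A = 8, n_B = 8)
Step 2: Count runs R = 8.
Step 3: Under H0 (random ordering), E[R] = 2*n_A*n_B/(n_A+n_B) + 1 = 2*8*8/16 + 1 = 9.0000.
        Var[R] = 2*n_A*n_B*(2*n_A*n_B - n_A - n_B) / ((n_A+n_B)^2 * (n_A+n_B-1)) = 14336/3840 = 3.7333.
        SD[R] = 1.9322.
Step 4: Continuity-corrected z = (R + 0.5 - E[R]) / SD[R] = (8 + 0.5 - 9.0000) / 1.9322 = -0.2588.
Step 5: Two-sided p-value via normal approximation = 2*(1 - Phi(|z|)) = 0.795809.
Step 6: alpha = 0.05. fail to reject H0.

R = 8, z = -0.2588, p = 0.795809, fail to reject H0.


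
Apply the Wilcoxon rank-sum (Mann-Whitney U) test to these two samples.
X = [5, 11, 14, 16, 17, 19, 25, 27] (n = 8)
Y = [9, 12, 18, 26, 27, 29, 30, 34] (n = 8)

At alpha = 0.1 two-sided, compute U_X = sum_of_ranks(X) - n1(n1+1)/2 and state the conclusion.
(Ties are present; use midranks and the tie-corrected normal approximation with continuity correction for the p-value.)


Step 1: Combine and sort all 16 observations; assign midranks.
sorted (value, group): (5,X), (9,Y), (11,X), (12,Y), (14,X), (16,X), (17,X), (18,Y), (19,X), (25,X), (26,Y), (27,X), (27,Y), (29,Y), (30,Y), (34,Y)
ranks: 5->1, 9->2, 11->3, 12->4, 14->5, 16->6, 17->7, 18->8, 19->9, 25->10, 26->11, 27->12.5, 27->12.5, 29->14, 30->15, 34->16
Step 2: Rank sum for X: R1 = 1 + 3 + 5 + 6 + 7 + 9 + 10 + 12.5 = 53.5.
Step 3: U_X = R1 - n1(n1+1)/2 = 53.5 - 8*9/2 = 53.5 - 36 = 17.5.
       U_Y = n1*n2 - U_X = 64 - 17.5 = 46.5.
Step 4: Ties are present, so use the tie-corrected normal approximation (with continuity correction) for the p-value.
Step 5: p-value = 0.141189; compare to alpha = 0.1. fail to reject H0.

U_X = 17.5, p = 0.141189, fail to reject H0 at alpha = 0.1.


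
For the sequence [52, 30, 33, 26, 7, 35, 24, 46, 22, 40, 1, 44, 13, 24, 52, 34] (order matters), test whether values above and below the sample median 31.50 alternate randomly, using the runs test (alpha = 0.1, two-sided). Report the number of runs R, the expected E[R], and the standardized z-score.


Step 1: Compute median = 31.50; label A = above, B = below.
Labels in order: ABABBABABABABBAA  (n_A = 8, n_B = 8)
Step 2: Count runs R = 13.
Step 3: Under H0 (random ordering), E[R] = 2*n_A*n_B/(n_A+n_B) + 1 = 2*8*8/16 + 1 = 9.0000.
        Var[R] = 2*n_A*n_B*(2*n_A*n_B - n_A - n_B) / ((n_A+n_B)^2 * (n_A+n_B-1)) = 14336/3840 = 3.7333.
        SD[R] = 1.9322.
Step 4: Continuity-corrected z = (R - 0.5 - E[R]) / SD[R] = (13 - 0.5 - 9.0000) / 1.9322 = 1.8114.
Step 5: Two-sided p-value via normal approximation = 2*(1 - Phi(|z|)) = 0.070076.
Step 6: alpha = 0.1. reject H0.

R = 13, z = 1.8114, p = 0.070076, reject H0.


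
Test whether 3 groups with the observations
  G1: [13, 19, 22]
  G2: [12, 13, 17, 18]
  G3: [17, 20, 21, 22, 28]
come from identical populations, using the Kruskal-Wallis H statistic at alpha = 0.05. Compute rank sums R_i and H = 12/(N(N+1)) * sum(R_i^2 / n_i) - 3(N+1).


Step 1: Combine all N = 12 observations and assign midranks.
sorted (value, group, rank): (12,G2,1), (13,G1,2.5), (13,G2,2.5), (17,G2,4.5), (17,G3,4.5), (18,G2,6), (19,G1,7), (20,G3,8), (21,G3,9), (22,G1,10.5), (22,G3,10.5), (28,G3,12)
Step 2: Sum ranks within each group.
R_1 = 20 (n_1 = 3)
R_2 = 14 (n_2 = 4)
R_3 = 44 (n_3 = 5)
Step 3: H = 12/(N(N+1)) * sum(R_i^2/n_i) - 3(N+1)
     = 12/(12*13) * (20^2/3 + 14^2/4 + 44^2/5) - 3*13
     = 0.076923 * 569.533 - 39
     = 4.810256.
Step 4: Ties present; correction factor C = 1 - 18/(12^3 - 12) = 0.989510. Corrected H = 4.810256 / 0.989510 = 4.861249.
Step 5: Under H0, H ~ chi^2(2); p-value = 0.087982.
Step 6: alpha = 0.05. fail to reject H0.

H = 4.8612, df = 2, p = 0.087982, fail to reject H0.


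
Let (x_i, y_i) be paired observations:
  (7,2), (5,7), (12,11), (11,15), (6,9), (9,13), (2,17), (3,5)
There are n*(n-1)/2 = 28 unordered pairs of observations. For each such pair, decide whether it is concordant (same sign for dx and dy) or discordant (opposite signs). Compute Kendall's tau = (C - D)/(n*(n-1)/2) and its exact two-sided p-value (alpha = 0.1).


Step 1: Enumerate the 28 unordered pairs (i,j) with i<j and classify each by sign(x_j-x_i) * sign(y_j-y_i).
  (1,2):dx=-2,dy=+5->D; (1,3):dx=+5,dy=+9->C; (1,4):dx=+4,dy=+13->C; (1,5):dx=-1,dy=+7->D
  (1,6):dx=+2,dy=+11->C; (1,7):dx=-5,dy=+15->D; (1,8):dx=-4,dy=+3->D; (2,3):dx=+7,dy=+4->C
  (2,4):dx=+6,dy=+8->C; (2,5):dx=+1,dy=+2->C; (2,6):dx=+4,dy=+6->C; (2,7):dx=-3,dy=+10->D
  (2,8):dx=-2,dy=-2->C; (3,4):dx=-1,dy=+4->D; (3,5):dx=-6,dy=-2->C; (3,6):dx=-3,dy=+2->D
  (3,7):dx=-10,dy=+6->D; (3,8):dx=-9,dy=-6->C; (4,5):dx=-5,dy=-6->C; (4,6):dx=-2,dy=-2->C
  (4,7):dx=-9,dy=+2->D; (4,8):dx=-8,dy=-10->C; (5,6):dx=+3,dy=+4->C; (5,7):dx=-4,dy=+8->D
  (5,8):dx=-3,dy=-4->C; (6,7):dx=-7,dy=+4->D; (6,8):dx=-6,dy=-8->C; (7,8):dx=+1,dy=-12->D
Step 2: C = 16, D = 12, total pairs = 28.
Step 3: tau = (C - D)/(n(n-1)/2) = (16 - 12)/28 = 0.142857.
Step 4: Exact two-sided p-value (enumerate n! = 40320 permutations of y under H0): p = 0.719544.
Step 5: alpha = 0.1. fail to reject H0.

tau_b = 0.1429 (C=16, D=12), p = 0.719544, fail to reject H0.


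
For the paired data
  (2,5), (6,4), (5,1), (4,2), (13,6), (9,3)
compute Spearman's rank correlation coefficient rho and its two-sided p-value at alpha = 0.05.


Step 1: Rank x and y separately (midranks; no ties here).
rank(x): 2->1, 6->4, 5->3, 4->2, 13->6, 9->5
rank(y): 5->5, 4->4, 1->1, 2->2, 6->6, 3->3
Step 2: d_i = R_x(i) - R_y(i); compute d_i^2.
  (1-5)^2=16, (4-4)^2=0, (3-1)^2=4, (2-2)^2=0, (6-6)^2=0, (5-3)^2=4
sum(d^2) = 24.
Step 3: rho = 1 - 6*24 / (6*(6^2 - 1)) = 1 - 144/210 = 0.314286.
Step 4: Under H0, t = rho * sqrt((n-2)/(1-rho^2)) = 0.6621 ~ t(4).
Step 5: Two-sided p-value from the t-distribution with 4 df = 0.544093.
Step 6: alpha = 0.05. fail to reject H0.

rho = 0.3143, p = 0.544093, fail to reject H0 at alpha = 0.05.


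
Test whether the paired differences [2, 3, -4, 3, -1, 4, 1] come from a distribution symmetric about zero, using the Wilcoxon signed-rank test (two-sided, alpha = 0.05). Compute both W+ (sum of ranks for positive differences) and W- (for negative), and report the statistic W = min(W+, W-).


Step 1: Drop any zero differences (none here) and take |d_i|.
|d| = [2, 3, 4, 3, 1, 4, 1]
Step 2: Midrank |d_i| (ties get averaged ranks).
ranks: |2|->3, |3|->4.5, |4|->6.5, |3|->4.5, |1|->1.5, |4|->6.5, |1|->1.5
Step 3: Attach original signs; sum ranks with positive sign and with negative sign.
W+ = 3 + 4.5 + 4.5 + 6.5 + 1.5 = 20
W- = 6.5 + 1.5 = 8
(Check: W+ + W- = 28 should equal n(n+1)/2 = 28.)
Step 4: Test statistic W = min(W+, W-) = 8.
Step 5: Ties in |d|, so use the tie-corrected normal approximation.
        E[W] = n(n+1)/4 = 7*8/4 = 14.
        Tie groups: |d|=1 (t=2), |d|=3 (t=2), |d|=4 (t=2); sum(t^3 - t) = 18.
        Var[W] = n(n+1)(2n+1)/24 - sum(t^3-t)/48 = 840/24 - 18/48 = 34.625.
        z = (W - E[W]) / sqrt(Var[W]) = (8 - 14) / 5.8843 = -1.0197.
        Two-sided p = 2*Phi(z) = 0.307889.
Step 6: alpha = 0.05. fail to reject H0.

W+ = 20, W- = 8, W = min = 8, p = 0.307889, fail to reject H0.


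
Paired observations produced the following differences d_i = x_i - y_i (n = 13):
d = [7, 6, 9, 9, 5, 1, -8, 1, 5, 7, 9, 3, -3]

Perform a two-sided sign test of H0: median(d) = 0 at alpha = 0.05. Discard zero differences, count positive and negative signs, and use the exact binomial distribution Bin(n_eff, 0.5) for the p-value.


Step 1: Discard zero differences. Original n = 13; n_eff = number of nonzero differences = 13.
Nonzero differences (with sign): +7, +6, +9, +9, +5, +1, -8, +1, +5, +7, +9, +3, -3
Step 2: Count signs: positive = 11, negative = 2.
Step 3: Under H0: P(positive) = 0.5, so the number of positives S ~ Bin(13, 0.5).
Step 4: Two-sided exact p-value = sum of Bin(13,0.5) probabilities at or below the observed probability = 0.022461.
Step 5: alpha = 0.05. reject H0.

n_eff = 13, pos = 11, neg = 2, p = 0.022461, reject H0.


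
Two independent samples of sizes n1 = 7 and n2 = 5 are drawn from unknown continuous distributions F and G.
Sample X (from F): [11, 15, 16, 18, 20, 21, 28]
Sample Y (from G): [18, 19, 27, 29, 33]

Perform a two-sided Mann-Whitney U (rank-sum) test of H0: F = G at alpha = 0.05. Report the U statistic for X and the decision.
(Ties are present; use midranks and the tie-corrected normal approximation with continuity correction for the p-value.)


Step 1: Combine and sort all 12 observations; assign midranks.
sorted (value, group): (11,X), (15,X), (16,X), (18,X), (18,Y), (19,Y), (20,X), (21,X), (27,Y), (28,X), (29,Y), (33,Y)
ranks: 11->1, 15->2, 16->3, 18->4.5, 18->4.5, 19->6, 20->7, 21->8, 27->9, 28->10, 29->11, 33->12
Step 2: Rank sum for X: R1 = 1 + 2 + 3 + 4.5 + 7 + 8 + 10 = 35.5.
Step 3: U_X = R1 - n1(n1+1)/2 = 35.5 - 7*8/2 = 35.5 - 28 = 7.5.
       U_Y = n1*n2 - U_X = 35 - 7.5 = 27.5.
Step 4: Ties are present, so use the tie-corrected normal approximation (with continuity correction) for the p-value.
Step 5: p-value = 0.122225; compare to alpha = 0.05. fail to reject H0.

U_X = 7.5, p = 0.122225, fail to reject H0 at alpha = 0.05.


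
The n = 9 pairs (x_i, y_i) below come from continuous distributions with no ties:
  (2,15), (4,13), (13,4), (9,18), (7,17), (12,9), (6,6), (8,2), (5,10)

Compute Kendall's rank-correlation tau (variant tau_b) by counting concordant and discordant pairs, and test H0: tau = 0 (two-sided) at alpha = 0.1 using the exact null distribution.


Step 1: Enumerate the 36 unordered pairs (i,j) with i<j and classify each by sign(x_j-x_i) * sign(y_j-y_i).
  (1,2):dx=+2,dy=-2->D; (1,3):dx=+11,dy=-11->D; (1,4):dx=+7,dy=+3->C; (1,5):dx=+5,dy=+2->C
  (1,6):dx=+10,dy=-6->D; (1,7):dx=+4,dy=-9->D; (1,8):dx=+6,dy=-13->D; (1,9):dx=+3,dy=-5->D
  (2,3):dx=+9,dy=-9->D; (2,4):dx=+5,dy=+5->C; (2,5):dx=+3,dy=+4->C; (2,6):dx=+8,dy=-4->D
  (2,7):dx=+2,dy=-7->D; (2,8):dx=+4,dy=-11->D; (2,9):dx=+1,dy=-3->D; (3,4):dx=-4,dy=+14->D
  (3,5):dx=-6,dy=+13->D; (3,6):dx=-1,dy=+5->D; (3,7):dx=-7,dy=+2->D; (3,8):dx=-5,dy=-2->C
  (3,9):dx=-8,dy=+6->D; (4,5):dx=-2,dy=-1->C; (4,6):dx=+3,dy=-9->D; (4,7):dx=-3,dy=-12->C
  (4,8):dx=-1,dy=-16->C; (4,9):dx=-4,dy=-8->C; (5,6):dx=+5,dy=-8->D; (5,7):dx=-1,dy=-11->C
  (5,8):dx=+1,dy=-15->D; (5,9):dx=-2,dy=-7->C; (6,7):dx=-6,dy=-3->C; (6,8):dx=-4,dy=-7->C
  (6,9):dx=-7,dy=+1->D; (7,8):dx=+2,dy=-4->D; (7,9):dx=-1,dy=+4->D; (8,9):dx=-3,dy=+8->D
Step 2: C = 13, D = 23, total pairs = 36.
Step 3: tau = (C - D)/(n(n-1)/2) = (13 - 23)/36 = -0.277778.
Step 4: Exact two-sided p-value (enumerate n! = 362880 permutations of y under H0): p = 0.358488.
Step 5: alpha = 0.1. fail to reject H0.

tau_b = -0.2778 (C=13, D=23), p = 0.358488, fail to reject H0.


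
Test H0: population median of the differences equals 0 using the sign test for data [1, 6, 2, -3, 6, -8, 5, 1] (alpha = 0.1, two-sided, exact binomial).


Step 1: Discard zero differences. Original n = 8; n_eff = number of nonzero differences = 8.
Nonzero differences (with sign): +1, +6, +2, -3, +6, -8, +5, +1
Step 2: Count signs: positive = 6, negative = 2.
Step 3: Under H0: P(positive) = 0.5, so the number of positives S ~ Bin(8, 0.5).
Step 4: Two-sided exact p-value = sum of Bin(8,0.5) probabilities at or below the observed probability = 0.289062.
Step 5: alpha = 0.1. fail to reject H0.

n_eff = 8, pos = 6, neg = 2, p = 0.289062, fail to reject H0.


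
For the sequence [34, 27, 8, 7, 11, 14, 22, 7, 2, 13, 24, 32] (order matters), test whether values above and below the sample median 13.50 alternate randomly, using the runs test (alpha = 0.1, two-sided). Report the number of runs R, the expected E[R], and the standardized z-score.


Step 1: Compute median = 13.50; label A = above, B = below.
Labels in order: AABBBAABBBAA  (n_A = 6, n_B = 6)
Step 2: Count runs R = 5.
Step 3: Under H0 (random ordering), E[R] = 2*n_A*n_B/(n_A+n_B) + 1 = 2*6*6/12 + 1 = 7.0000.
        Var[R] = 2*n_A*n_B*(2*n_A*n_B - n_A - n_B) / ((n_A+n_B)^2 * (n_A+n_B-1)) = 4320/1584 = 2.7273.
        SD[R] = 1.6514.
Step 4: Continuity-corrected z = (R + 0.5 - E[R]) / SD[R] = (5 + 0.5 - 7.0000) / 1.6514 = -0.9083.
Step 5: Two-sided p-value via normal approximation = 2*(1 - Phi(|z|)) = 0.363722.
Step 6: alpha = 0.1. fail to reject H0.

R = 5, z = -0.9083, p = 0.363722, fail to reject H0.


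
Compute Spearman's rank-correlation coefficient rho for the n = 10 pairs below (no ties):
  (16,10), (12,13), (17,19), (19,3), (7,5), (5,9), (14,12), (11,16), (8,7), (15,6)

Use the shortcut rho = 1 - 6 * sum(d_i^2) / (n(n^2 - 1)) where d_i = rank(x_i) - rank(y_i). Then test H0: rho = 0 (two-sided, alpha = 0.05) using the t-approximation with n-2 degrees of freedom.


Step 1: Rank x and y separately (midranks; no ties here).
rank(x): 16->8, 12->5, 17->9, 19->10, 7->2, 5->1, 14->6, 11->4, 8->3, 15->7
rank(y): 10->6, 13->8, 19->10, 3->1, 5->2, 9->5, 12->7, 16->9, 7->4, 6->3
Step 2: d_i = R_x(i) - R_y(i); compute d_i^2.
  (8-6)^2=4, (5-8)^2=9, (9-10)^2=1, (10-1)^2=81, (2-2)^2=0, (1-5)^2=16, (6-7)^2=1, (4-9)^2=25, (3-4)^2=1, (7-3)^2=16
sum(d^2) = 154.
Step 3: rho = 1 - 6*154 / (10*(10^2 - 1)) = 1 - 924/990 = 0.066667.
Step 4: Under H0, t = rho * sqrt((n-2)/(1-rho^2)) = 0.1890 ~ t(8).
Step 5: Two-sided p-value from the t-distribution with 8 df = 0.854813.
Step 6: alpha = 0.05. fail to reject H0.

rho = 0.0667, p = 0.854813, fail to reject H0 at alpha = 0.05.


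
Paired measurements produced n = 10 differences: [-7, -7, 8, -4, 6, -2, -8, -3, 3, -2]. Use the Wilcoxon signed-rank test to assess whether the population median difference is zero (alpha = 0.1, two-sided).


Step 1: Drop any zero differences (none here) and take |d_i|.
|d| = [7, 7, 8, 4, 6, 2, 8, 3, 3, 2]
Step 2: Midrank |d_i| (ties get averaged ranks).
ranks: |7|->7.5, |7|->7.5, |8|->9.5, |4|->5, |6|->6, |2|->1.5, |8|->9.5, |3|->3.5, |3|->3.5, |2|->1.5
Step 3: Attach original signs; sum ranks with positive sign and with negative sign.
W+ = 9.5 + 6 + 3.5 = 19
W- = 7.5 + 7.5 + 5 + 1.5 + 9.5 + 3.5 + 1.5 = 36
(Check: W+ + W- = 55 should equal n(n+1)/2 = 55.)
Step 4: Test statistic W = min(W+, W-) = 19.
Step 5: Ties in |d|, so use the tie-corrected normal approximation.
        E[W] = n(n+1)/4 = 10*11/4 = 27.5.
        Tie groups: |d|=2 (t=2), |d|=3 (t=2), |d|=7 (t=2), |d|=8 (t=2); sum(t^3 - t) = 24.
        Var[W] = n(n+1)(2n+1)/24 - sum(t^3-t)/48 = 2310/24 - 24/48 = 95.75.
        z = (W - E[W]) / sqrt(Var[W]) = (19 - 27.5) / 9.7852 = -0.8687.
        Two-sided p = 2*Phi(z) = 0.385033.
Step 6: alpha = 0.1. fail to reject H0.

W+ = 19, W- = 36, W = min = 19, p = 0.385033, fail to reject H0.


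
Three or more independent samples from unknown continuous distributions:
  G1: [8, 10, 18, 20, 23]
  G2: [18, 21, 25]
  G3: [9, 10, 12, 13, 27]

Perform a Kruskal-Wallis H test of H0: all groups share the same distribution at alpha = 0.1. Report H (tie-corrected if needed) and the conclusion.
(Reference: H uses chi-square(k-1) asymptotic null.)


Step 1: Combine all N = 13 observations and assign midranks.
sorted (value, group, rank): (8,G1,1), (9,G3,2), (10,G1,3.5), (10,G3,3.5), (12,G3,5), (13,G3,6), (18,G1,7.5), (18,G2,7.5), (20,G1,9), (21,G2,10), (23,G1,11), (25,G2,12), (27,G3,13)
Step 2: Sum ranks within each group.
R_1 = 32 (n_1 = 5)
R_2 = 29.5 (n_2 = 3)
R_3 = 29.5 (n_3 = 5)
Step 3: H = 12/(N(N+1)) * sum(R_i^2/n_i) - 3(N+1)
     = 12/(13*14) * (32^2/5 + 29.5^2/3 + 29.5^2/5) - 3*14
     = 0.065934 * 668.933 - 42
     = 2.105495.
Step 4: Ties present; correction factor C = 1 - 12/(13^3 - 13) = 0.994505. Corrected H = 2.105495 / 0.994505 = 2.117127.
Step 5: Under H0, H ~ chi^2(2); p-value = 0.346954.
Step 6: alpha = 0.1. fail to reject H0.

H = 2.1171, df = 2, p = 0.346954, fail to reject H0.


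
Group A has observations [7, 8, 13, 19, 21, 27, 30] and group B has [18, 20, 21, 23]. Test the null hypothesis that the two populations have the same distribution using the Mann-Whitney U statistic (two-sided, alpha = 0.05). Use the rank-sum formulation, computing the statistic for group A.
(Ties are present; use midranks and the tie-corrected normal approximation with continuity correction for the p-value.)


Step 1: Combine and sort all 11 observations; assign midranks.
sorted (value, group): (7,X), (8,X), (13,X), (18,Y), (19,X), (20,Y), (21,X), (21,Y), (23,Y), (27,X), (30,X)
ranks: 7->1, 8->2, 13->3, 18->4, 19->5, 20->6, 21->7.5, 21->7.5, 23->9, 27->10, 30->11
Step 2: Rank sum for X: R1 = 1 + 2 + 3 + 5 + 7.5 + 10 + 11 = 39.5.
Step 3: U_X = R1 - n1(n1+1)/2 = 39.5 - 7*8/2 = 39.5 - 28 = 11.5.
       U_Y = n1*n2 - U_X = 28 - 11.5 = 16.5.
Step 4: Ties are present, so use the tie-corrected normal approximation (with continuity correction) for the p-value.
Step 5: p-value = 0.704817; compare to alpha = 0.05. fail to reject H0.

U_X = 11.5, p = 0.704817, fail to reject H0 at alpha = 0.05.


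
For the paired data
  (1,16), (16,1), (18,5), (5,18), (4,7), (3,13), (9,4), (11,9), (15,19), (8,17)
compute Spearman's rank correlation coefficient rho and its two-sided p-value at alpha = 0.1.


Step 1: Rank x and y separately (midranks; no ties here).
rank(x): 1->1, 16->9, 18->10, 5->4, 4->3, 3->2, 9->6, 11->7, 15->8, 8->5
rank(y): 16->7, 1->1, 5->3, 18->9, 7->4, 13->6, 4->2, 9->5, 19->10, 17->8
Step 2: d_i = R_x(i) - R_y(i); compute d_i^2.
  (1-7)^2=36, (9-1)^2=64, (10-3)^2=49, (4-9)^2=25, (3-4)^2=1, (2-6)^2=16, (6-2)^2=16, (7-5)^2=4, (8-10)^2=4, (5-8)^2=9
sum(d^2) = 224.
Step 3: rho = 1 - 6*224 / (10*(10^2 - 1)) = 1 - 1344/990 = -0.357576.
Step 4: Under H0, t = rho * sqrt((n-2)/(1-rho^2)) = -1.0830 ~ t(8).
Step 5: Two-sided p-value from the t-distribution with 8 df = 0.310376.
Step 6: alpha = 0.1. fail to reject H0.

rho = -0.3576, p = 0.310376, fail to reject H0 at alpha = 0.1.


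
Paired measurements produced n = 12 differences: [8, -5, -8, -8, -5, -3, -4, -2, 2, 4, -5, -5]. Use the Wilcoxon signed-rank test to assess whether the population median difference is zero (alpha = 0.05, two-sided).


Step 1: Drop any zero differences (none here) and take |d_i|.
|d| = [8, 5, 8, 8, 5, 3, 4, 2, 2, 4, 5, 5]
Step 2: Midrank |d_i| (ties get averaged ranks).
ranks: |8|->11, |5|->7.5, |8|->11, |8|->11, |5|->7.5, |3|->3, |4|->4.5, |2|->1.5, |2|->1.5, |4|->4.5, |5|->7.5, |5|->7.5
Step 3: Attach original signs; sum ranks with positive sign and with negative sign.
W+ = 11 + 1.5 + 4.5 = 17
W- = 7.5 + 11 + 11 + 7.5 + 3 + 4.5 + 1.5 + 7.5 + 7.5 = 61
(Check: W+ + W- = 78 should equal n(n+1)/2 = 78.)
Step 4: Test statistic W = min(W+, W-) = 17.
Step 5: Ties in |d|, so use the tie-corrected normal approximation.
        E[W] = n(n+1)/4 = 12*13/4 = 39.
        Tie groups: |d|=2 (t=2), |d|=4 (t=2), |d|=5 (t=4), |d|=8 (t=3); sum(t^3 - t) = 96.
        Var[W] = n(n+1)(2n+1)/24 - sum(t^3-t)/48 = 3900/24 - 96/48 = 160.5.
        z = (W - E[W]) / sqrt(Var[W]) = (17 - 39) / 12.6689 = -1.7365.
        Two-sided p = 2*Phi(z) = 0.082468.
Step 6: alpha = 0.05. fail to reject H0.

W+ = 17, W- = 61, W = min = 17, p = 0.082468, fail to reject H0.


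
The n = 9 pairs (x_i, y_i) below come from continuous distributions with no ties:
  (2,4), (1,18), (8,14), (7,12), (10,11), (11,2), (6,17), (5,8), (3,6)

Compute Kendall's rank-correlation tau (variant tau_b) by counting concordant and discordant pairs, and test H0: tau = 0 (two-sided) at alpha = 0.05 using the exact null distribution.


Step 1: Enumerate the 36 unordered pairs (i,j) with i<j and classify each by sign(x_j-x_i) * sign(y_j-y_i).
  (1,2):dx=-1,dy=+14->D; (1,3):dx=+6,dy=+10->C; (1,4):dx=+5,dy=+8->C; (1,5):dx=+8,dy=+7->C
  (1,6):dx=+9,dy=-2->D; (1,7):dx=+4,dy=+13->C; (1,8):dx=+3,dy=+4->C; (1,9):dx=+1,dy=+2->C
  (2,3):dx=+7,dy=-4->D; (2,4):dx=+6,dy=-6->D; (2,5):dx=+9,dy=-7->D; (2,6):dx=+10,dy=-16->D
  (2,7):dx=+5,dy=-1->D; (2,8):dx=+4,dy=-10->D; (2,9):dx=+2,dy=-12->D; (3,4):dx=-1,dy=-2->C
  (3,5):dx=+2,dy=-3->D; (3,6):dx=+3,dy=-12->D; (3,7):dx=-2,dy=+3->D; (3,8):dx=-3,dy=-6->C
  (3,9):dx=-5,dy=-8->C; (4,5):dx=+3,dy=-1->D; (4,6):dx=+4,dy=-10->D; (4,7):dx=-1,dy=+5->D
  (4,8):dx=-2,dy=-4->C; (4,9):dx=-4,dy=-6->C; (5,6):dx=+1,dy=-9->D; (5,7):dx=-4,dy=+6->D
  (5,8):dx=-5,dy=-3->C; (5,9):dx=-7,dy=-5->C; (6,7):dx=-5,dy=+15->D; (6,8):dx=-6,dy=+6->D
  (6,9):dx=-8,dy=+4->D; (7,8):dx=-1,dy=-9->C; (7,9):dx=-3,dy=-11->C; (8,9):dx=-2,dy=-2->C
Step 2: C = 16, D = 20, total pairs = 36.
Step 3: tau = (C - D)/(n(n-1)/2) = (16 - 20)/36 = -0.111111.
Step 4: Exact two-sided p-value (enumerate n! = 362880 permutations of y under H0): p = 0.761414.
Step 5: alpha = 0.05. fail to reject H0.

tau_b = -0.1111 (C=16, D=20), p = 0.761414, fail to reject H0.


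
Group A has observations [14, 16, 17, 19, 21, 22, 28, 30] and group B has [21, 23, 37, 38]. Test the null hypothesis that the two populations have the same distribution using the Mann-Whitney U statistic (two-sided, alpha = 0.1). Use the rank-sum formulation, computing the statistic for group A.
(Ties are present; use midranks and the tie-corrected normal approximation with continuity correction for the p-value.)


Step 1: Combine and sort all 12 observations; assign midranks.
sorted (value, group): (14,X), (16,X), (17,X), (19,X), (21,X), (21,Y), (22,X), (23,Y), (28,X), (30,X), (37,Y), (38,Y)
ranks: 14->1, 16->2, 17->3, 19->4, 21->5.5, 21->5.5, 22->7, 23->8, 28->9, 30->10, 37->11, 38->12
Step 2: Rank sum for X: R1 = 1 + 2 + 3 + 4 + 5.5 + 7 + 9 + 10 = 41.5.
Step 3: U_X = R1 - n1(n1+1)/2 = 41.5 - 8*9/2 = 41.5 - 36 = 5.5.
       U_Y = n1*n2 - U_X = 32 - 5.5 = 26.5.
Step 4: Ties are present, so use the tie-corrected normal approximation (with continuity correction) for the p-value.
Step 5: p-value = 0.088869; compare to alpha = 0.1. reject H0.

U_X = 5.5, p = 0.088869, reject H0 at alpha = 0.1.


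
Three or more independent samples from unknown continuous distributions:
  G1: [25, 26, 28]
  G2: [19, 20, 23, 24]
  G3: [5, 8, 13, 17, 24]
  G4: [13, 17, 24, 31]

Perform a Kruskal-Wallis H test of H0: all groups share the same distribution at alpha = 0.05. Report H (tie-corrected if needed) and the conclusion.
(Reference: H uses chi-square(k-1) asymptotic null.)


Step 1: Combine all N = 16 observations and assign midranks.
sorted (value, group, rank): (5,G3,1), (8,G3,2), (13,G3,3.5), (13,G4,3.5), (17,G3,5.5), (17,G4,5.5), (19,G2,7), (20,G2,8), (23,G2,9), (24,G2,11), (24,G3,11), (24,G4,11), (25,G1,13), (26,G1,14), (28,G1,15), (31,G4,16)
Step 2: Sum ranks within each group.
R_1 = 42 (n_1 = 3)
R_2 = 35 (n_2 = 4)
R_3 = 23 (n_3 = 5)
R_4 = 36 (n_4 = 4)
Step 3: H = 12/(N(N+1)) * sum(R_i^2/n_i) - 3(N+1)
     = 12/(16*17) * (42^2/3 + 35^2/4 + 23^2/5 + 36^2/4) - 3*17
     = 0.044118 * 1324.05 - 51
     = 7.413971.
Step 4: Ties present; correction factor C = 1 - 36/(16^3 - 16) = 0.991176. Corrected H = 7.413971 / 0.991176 = 7.479970.
Step 5: Under H0, H ~ chi^2(3); p-value = 0.058075.
Step 6: alpha = 0.05. fail to reject H0.

H = 7.4800, df = 3, p = 0.058075, fail to reject H0.


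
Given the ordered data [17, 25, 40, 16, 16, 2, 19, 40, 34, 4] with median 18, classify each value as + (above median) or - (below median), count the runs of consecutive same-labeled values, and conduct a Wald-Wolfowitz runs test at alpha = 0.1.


Step 1: Compute median = 18; label A = above, B = below.
Labels in order: BAABBBAAAB  (n_A = 5, n_B = 5)
Step 2: Count runs R = 5.
Step 3: Under H0 (random ordering), E[R] = 2*n_A*n_B/(n_A+n_B) + 1 = 2*5*5/10 + 1 = 6.0000.
        Var[R] = 2*n_A*n_B*(2*n_A*n_B - n_A - n_B) / ((n_A+n_B)^2 * (n_A+n_B-1)) = 2000/900 = 2.2222.
        SD[R] = 1.4907.
Step 4: Continuity-corrected z = (R + 0.5 - E[R]) / SD[R] = (5 + 0.5 - 6.0000) / 1.4907 = -0.3354.
Step 5: Two-sided p-value via normal approximation = 2*(1 - Phi(|z|)) = 0.737316.
Step 6: alpha = 0.1. fail to reject H0.

R = 5, z = -0.3354, p = 0.737316, fail to reject H0.


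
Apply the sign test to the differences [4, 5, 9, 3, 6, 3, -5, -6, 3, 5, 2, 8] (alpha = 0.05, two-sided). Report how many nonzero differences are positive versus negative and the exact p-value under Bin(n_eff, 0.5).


Step 1: Discard zero differences. Original n = 12; n_eff = number of nonzero differences = 12.
Nonzero differences (with sign): +4, +5, +9, +3, +6, +3, -5, -6, +3, +5, +2, +8
Step 2: Count signs: positive = 10, negative = 2.
Step 3: Under H0: P(positive) = 0.5, so the number of positives S ~ Bin(12, 0.5).
Step 4: Two-sided exact p-value = sum of Bin(12,0.5) probabilities at or below the observed probability = 0.038574.
Step 5: alpha = 0.05. reject H0.

n_eff = 12, pos = 10, neg = 2, p = 0.038574, reject H0.


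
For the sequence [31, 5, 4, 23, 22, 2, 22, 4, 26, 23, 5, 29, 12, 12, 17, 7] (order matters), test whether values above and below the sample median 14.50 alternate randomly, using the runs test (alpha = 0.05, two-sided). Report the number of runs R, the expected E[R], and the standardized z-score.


Step 1: Compute median = 14.50; label A = above, B = below.
Labels in order: ABBAABABAABABBAB  (n_A = 8, n_B = 8)
Step 2: Count runs R = 12.
Step 3: Under H0 (random ordering), E[R] = 2*n_A*n_B/(n_A+n_B) + 1 = 2*8*8/16 + 1 = 9.0000.
        Var[R] = 2*n_A*n_B*(2*n_A*n_B - n_A - n_B) / ((n_A+n_B)^2 * (n_A+n_B-1)) = 14336/3840 = 3.7333.
        SD[R] = 1.9322.
Step 4: Continuity-corrected z = (R - 0.5 - E[R]) / SD[R] = (12 - 0.5 - 9.0000) / 1.9322 = 1.2939.
Step 5: Two-sided p-value via normal approximation = 2*(1 - Phi(|z|)) = 0.195709.
Step 6: alpha = 0.05. fail to reject H0.

R = 12, z = 1.2939, p = 0.195709, fail to reject H0.


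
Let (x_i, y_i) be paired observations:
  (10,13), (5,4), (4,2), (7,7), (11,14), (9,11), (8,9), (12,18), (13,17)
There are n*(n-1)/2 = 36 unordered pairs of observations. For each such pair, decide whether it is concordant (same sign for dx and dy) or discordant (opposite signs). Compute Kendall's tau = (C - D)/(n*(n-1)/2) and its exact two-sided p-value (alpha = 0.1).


Step 1: Enumerate the 36 unordered pairs (i,j) with i<j and classify each by sign(x_j-x_i) * sign(y_j-y_i).
  (1,2):dx=-5,dy=-9->C; (1,3):dx=-6,dy=-11->C; (1,4):dx=-3,dy=-6->C; (1,5):dx=+1,dy=+1->C
  (1,6):dx=-1,dy=-2->C; (1,7):dx=-2,dy=-4->C; (1,8):dx=+2,dy=+5->C; (1,9):dx=+3,dy=+4->C
  (2,3):dx=-1,dy=-2->C; (2,4):dx=+2,dy=+3->C; (2,5):dx=+6,dy=+10->C; (2,6):dx=+4,dy=+7->C
  (2,7):dx=+3,dy=+5->C; (2,8):dx=+7,dy=+14->C; (2,9):dx=+8,dy=+13->C; (3,4):dx=+3,dy=+5->C
  (3,5):dx=+7,dy=+12->C; (3,6):dx=+5,dy=+9->C; (3,7):dx=+4,dy=+7->C; (3,8):dx=+8,dy=+16->C
  (3,9):dx=+9,dy=+15->C; (4,5):dx=+4,dy=+7->C; (4,6):dx=+2,dy=+4->C; (4,7):dx=+1,dy=+2->C
  (4,8):dx=+5,dy=+11->C; (4,9):dx=+6,dy=+10->C; (5,6):dx=-2,dy=-3->C; (5,7):dx=-3,dy=-5->C
  (5,8):dx=+1,dy=+4->C; (5,9):dx=+2,dy=+3->C; (6,7):dx=-1,dy=-2->C; (6,8):dx=+3,dy=+7->C
  (6,9):dx=+4,dy=+6->C; (7,8):dx=+4,dy=+9->C; (7,9):dx=+5,dy=+8->C; (8,9):dx=+1,dy=-1->D
Step 2: C = 35, D = 1, total pairs = 36.
Step 3: tau = (C - D)/(n(n-1)/2) = (35 - 1)/36 = 0.944444.
Step 4: Exact two-sided p-value (enumerate n! = 362880 permutations of y under H0): p = 0.000050.
Step 5: alpha = 0.1. reject H0.

tau_b = 0.9444 (C=35, D=1), p = 0.000050, reject H0.


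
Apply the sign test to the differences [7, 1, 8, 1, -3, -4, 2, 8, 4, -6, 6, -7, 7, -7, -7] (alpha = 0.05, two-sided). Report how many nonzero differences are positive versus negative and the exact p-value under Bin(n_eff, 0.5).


Step 1: Discard zero differences. Original n = 15; n_eff = number of nonzero differences = 15.
Nonzero differences (with sign): +7, +1, +8, +1, -3, -4, +2, +8, +4, -6, +6, -7, +7, -7, -7
Step 2: Count signs: positive = 9, negative = 6.
Step 3: Under H0: P(positive) = 0.5, so the number of positives S ~ Bin(15, 0.5).
Step 4: Two-sided exact p-value = sum of Bin(15,0.5) probabilities at or below the observed probability = 0.607239.
Step 5: alpha = 0.05. fail to reject H0.

n_eff = 15, pos = 9, neg = 6, p = 0.607239, fail to reject H0.


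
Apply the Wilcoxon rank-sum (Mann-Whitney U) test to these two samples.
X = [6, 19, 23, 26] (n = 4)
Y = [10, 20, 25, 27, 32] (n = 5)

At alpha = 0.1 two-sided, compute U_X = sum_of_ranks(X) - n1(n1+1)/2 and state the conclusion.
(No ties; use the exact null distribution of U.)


Step 1: Combine and sort all 9 observations; assign midranks.
sorted (value, group): (6,X), (10,Y), (19,X), (20,Y), (23,X), (25,Y), (26,X), (27,Y), (32,Y)
ranks: 6->1, 10->2, 19->3, 20->4, 23->5, 25->6, 26->7, 27->8, 32->9
Step 2: Rank sum for X: R1 = 1 + 3 + 5 + 7 = 16.
Step 3: U_X = R1 - n1(n1+1)/2 = 16 - 4*5/2 = 16 - 10 = 6.
       U_Y = n1*n2 - U_X = 20 - 6 = 14.
Step 4: No ties, so the exact null distribution of U (based on enumerating the C(9,4) = 126 equally likely rank assignments) gives the two-sided p-value.
Step 5: p-value = 0.412698; compare to alpha = 0.1. fail to reject H0.

U_X = 6, p = 0.412698, fail to reject H0 at alpha = 0.1.


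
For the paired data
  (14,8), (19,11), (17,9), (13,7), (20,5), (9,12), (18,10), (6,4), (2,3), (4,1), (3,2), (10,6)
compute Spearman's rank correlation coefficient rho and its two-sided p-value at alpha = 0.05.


Step 1: Rank x and y separately (midranks; no ties here).
rank(x): 14->8, 19->11, 17->9, 13->7, 20->12, 9->5, 18->10, 6->4, 2->1, 4->3, 3->2, 10->6
rank(y): 8->8, 11->11, 9->9, 7->7, 5->5, 12->12, 10->10, 4->4, 3->3, 1->1, 2->2, 6->6
Step 2: d_i = R_x(i) - R_y(i); compute d_i^2.
  (8-8)^2=0, (11-11)^2=0, (9-9)^2=0, (7-7)^2=0, (12-5)^2=49, (5-12)^2=49, (10-10)^2=0, (4-4)^2=0, (1-3)^2=4, (3-1)^2=4, (2-2)^2=0, (6-6)^2=0
sum(d^2) = 106.
Step 3: rho = 1 - 6*106 / (12*(12^2 - 1)) = 1 - 636/1716 = 0.629371.
Step 4: Under H0, t = rho * sqrt((n-2)/(1-rho^2)) = 2.5611 ~ t(10).
Step 5: Two-sided p-value from the t-distribution with 10 df = 0.028320.
Step 6: alpha = 0.05. reject H0.

rho = 0.6294, p = 0.028320, reject H0 at alpha = 0.05.
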